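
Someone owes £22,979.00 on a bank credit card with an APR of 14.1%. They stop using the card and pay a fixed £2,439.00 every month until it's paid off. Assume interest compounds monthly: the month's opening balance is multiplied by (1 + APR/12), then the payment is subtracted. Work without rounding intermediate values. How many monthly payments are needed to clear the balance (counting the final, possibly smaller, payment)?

Monthly rate r = 14.1%/12 = 1.175% = 0.01175.
Recurrence: B ← B·(1+r) − £2,439.00.
Month 1: interest £270.00; balance after payment £20,810.00.
Month 2: interest £244.52; balance after payment £18,615.52.
Closed form: n = −ln(1 − rB₀/P)/ln(1+r) = −ln(0.8893)/ln(1.01175) ≈ 10.044, so the balance reaches zero during payment 11.

11 payments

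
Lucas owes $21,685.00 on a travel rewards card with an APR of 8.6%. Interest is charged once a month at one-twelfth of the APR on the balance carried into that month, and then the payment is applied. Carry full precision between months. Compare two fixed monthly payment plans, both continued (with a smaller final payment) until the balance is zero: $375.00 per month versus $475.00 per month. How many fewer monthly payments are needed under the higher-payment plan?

19 fewer payments

Monthly rate r = 8.6%/12 = 0.716667% = 0.00716667.
At $375.00/mo: n = ⌈−ln(1 − rB₀/P)/ln(1+r)⌉ = 75 payments (last $352.86); total interest = total paid − $21,685.00 = $6,417.86.
At $475.00/mo: 56 payments (last $234.05); total interest $4,674.05.
Payments saved = 75 − 56 = 19.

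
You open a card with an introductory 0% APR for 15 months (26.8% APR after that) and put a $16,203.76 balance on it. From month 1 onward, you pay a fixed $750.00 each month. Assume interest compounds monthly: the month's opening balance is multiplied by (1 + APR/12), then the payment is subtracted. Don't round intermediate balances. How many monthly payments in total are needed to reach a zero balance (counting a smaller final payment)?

23 payments

Promo months 1–15 at r₀ = 0%/12 = 0; months 16+ at r₁ = 26.8%/12 = 0.0223333.
After month 15 (no interest yet): B = $16,203.76 − 15·$750.00 = $4,953.76.
Then at r₁ with $750.00/mo: n₂ = −ln(1 − r₁·B/P)/ln(1+r₁) ≈ 7.23 → 8 more payments.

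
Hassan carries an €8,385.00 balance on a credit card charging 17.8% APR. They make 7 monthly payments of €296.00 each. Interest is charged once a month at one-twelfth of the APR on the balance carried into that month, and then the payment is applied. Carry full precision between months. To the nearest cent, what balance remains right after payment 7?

Monthly rate r = 17.8%/12 = 1.48333% = 0.0148333.
Each month: B ← B·(1+r) − €296.00.
Month 1: interest €124.38; balance after payment €8,213.38.
Month 2: interest €121.83; balance after payment €8,039.21.
Month 3: interest €119.25; balance after payment €7,862.46.
Month 4: interest €116.63; balance after payment €7,683.08.
Month 5: interest €113.97; balance after payment €7,501.05.
Month 6: interest €111.27; balance after payment €7,316.32.
Month 7: interest €108.53; balance after payment €7,128.84.

€7,128.84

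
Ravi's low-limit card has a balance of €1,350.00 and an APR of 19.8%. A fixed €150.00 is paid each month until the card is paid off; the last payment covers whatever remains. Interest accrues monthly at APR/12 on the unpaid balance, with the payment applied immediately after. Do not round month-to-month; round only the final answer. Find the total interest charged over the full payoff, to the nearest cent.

Monthly rate r = 19.8%/12 = 1.65% = 0.0165.
Payoff takes n = ⌈−ln(1 − rB₀/P)/ln(1+r)⌉ = ⌈9.823⌉ = 10 payments; the last is €123.62.
Total paid = 9·€150.00 + €123.62 = €1,473.62.
Total interest = total paid − principal = €1,473.62 − €1,350.00 = €123.62.

€123.62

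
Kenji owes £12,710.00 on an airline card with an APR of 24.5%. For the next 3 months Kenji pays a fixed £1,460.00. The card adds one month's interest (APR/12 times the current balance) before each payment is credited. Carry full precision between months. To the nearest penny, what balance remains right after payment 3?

Monthly rate r = 24.5%/12 = 2.04167% = 0.0204167.
Each month: B ← B·(1+r) − £1,460.00.
Month 1: interest £259.50; balance after payment £11,509.50.
Month 2: interest £234.99; balance after payment £10,284.48.
Month 3: interest £209.97; balance after payment £9,034.46.

£9,034.46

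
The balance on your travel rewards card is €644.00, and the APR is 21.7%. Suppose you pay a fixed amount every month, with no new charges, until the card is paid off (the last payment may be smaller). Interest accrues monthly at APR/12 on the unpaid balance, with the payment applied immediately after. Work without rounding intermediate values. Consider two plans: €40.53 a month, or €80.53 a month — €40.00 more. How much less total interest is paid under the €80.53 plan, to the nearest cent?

€64.08

Monthly rate r = 21.7%/12 = 1.80833% = 0.0180833.
At €40.53/mo: n = ⌈−ln(1 − rB₀/P)/ln(1+r)⌉ = 19 payments (last €36.56); total interest = total paid − €644.00 = €122.10.
At €80.53/mo: 9 payments (last €57.78); total interest €58.02.
Interest saved = €122.10 − €58.02 = €64.08.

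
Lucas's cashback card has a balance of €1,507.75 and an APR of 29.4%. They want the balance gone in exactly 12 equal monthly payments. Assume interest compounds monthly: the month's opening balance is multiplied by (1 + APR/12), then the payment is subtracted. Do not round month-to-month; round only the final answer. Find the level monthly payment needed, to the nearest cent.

Monthly rate r = 29.4%/12 = 2.45% = 0.0245.
Level-payment amortization: P = B₀·r / (1 − (1+r)^(−n)) = 1507.75·0.0245 / (1 − 1.0245^(−12)).
Denominator 1 − (1+r)^(−12) = 0.252077761.
P = 36.9399 / 0.252077761 ≈ 146.54.

€146.54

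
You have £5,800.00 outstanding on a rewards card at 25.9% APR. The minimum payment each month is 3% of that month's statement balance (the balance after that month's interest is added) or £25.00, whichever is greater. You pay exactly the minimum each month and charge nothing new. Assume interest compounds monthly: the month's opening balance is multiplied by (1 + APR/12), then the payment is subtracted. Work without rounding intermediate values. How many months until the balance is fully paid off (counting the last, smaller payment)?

Monthly rate r = 25.9%/12 = 2.15833% = 0.0215833.
While 3% of the post-interest balance exceeds £25.00, each month B ← (B·(1+r))·(1 − 0.03), i.e. B shrinks by the factor (1+r)·0.97 = 0.99094.
This holds for months 1–216. Entering month 217 the balance is £811.45; 3% of the post-interest balance is now below £25.00, so the flat £25.00 minimum applies from here.
From month 217 a fixed £25.00 at rate r clears £811.45 in 57 more payments. Total: 216 + 57 = 273 months.

273 months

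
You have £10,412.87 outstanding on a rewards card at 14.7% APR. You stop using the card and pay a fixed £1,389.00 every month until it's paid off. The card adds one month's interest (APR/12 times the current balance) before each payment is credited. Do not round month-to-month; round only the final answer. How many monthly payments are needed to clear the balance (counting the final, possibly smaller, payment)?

8 payments

Monthly rate r = 14.7%/12 = 1.225% = 0.01225.
Recurrence: B ← B·(1+r) − £1,389.00.
Month 1: interest £127.56; balance after payment £9,151.43.
Month 2: interest £112.10; balance after payment £7,874.53.
Closed form: n = −ln(1 − rB₀/P)/ln(1+r) = −ln(0.90817)/ln(1.01225) ≈ 7.912, so the balance reaches zero during payment 8.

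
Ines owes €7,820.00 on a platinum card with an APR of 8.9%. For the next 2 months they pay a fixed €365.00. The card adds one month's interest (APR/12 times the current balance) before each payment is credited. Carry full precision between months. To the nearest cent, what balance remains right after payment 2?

Monthly rate r = 8.9%/12 = 0.741667% = 0.00741667.
Each month: B ← B·(1+r) − €365.00.
Month 1: interest €58.00; balance after payment €7,513.00.
Month 2: interest €55.72; balance after payment €7,203.72.

€7,203.72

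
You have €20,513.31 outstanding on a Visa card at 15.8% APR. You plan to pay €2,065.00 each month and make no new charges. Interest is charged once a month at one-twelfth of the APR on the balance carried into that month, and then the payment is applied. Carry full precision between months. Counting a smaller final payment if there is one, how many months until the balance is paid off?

11 months

Monthly rate r = 15.8%/12 = 1.31667% = 0.0131667.
Recurrence: B ← B·(1+r) − €2,065.00.
Month 1: interest €270.09; balance after payment €18,718.40.
Month 2: interest €246.46; balance after payment €16,899.86.
Closed form: n = −ln(1 − rB₀/P)/ln(1+r) = −ln(0.8692)/ln(1.01317) ≈ 10.716, so the balance reaches zero during payment 11.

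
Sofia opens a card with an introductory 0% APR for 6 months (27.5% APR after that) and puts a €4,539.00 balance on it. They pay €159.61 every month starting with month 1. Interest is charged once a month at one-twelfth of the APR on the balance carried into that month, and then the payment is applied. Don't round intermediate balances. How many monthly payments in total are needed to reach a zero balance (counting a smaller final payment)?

Promo months 1–6 at r₀ = 0%/12 = 0; months 7+ at r₁ = 27.5%/12 = 0.0229167.
After month 6 (no interest yet): B = €4,539.00 − 6·€159.61 = €3,581.34.
Then at r₁ with €159.61/mo: n₂ = −ln(1 − r₁·B/P)/ln(1+r₁) ≈ 31.86 → 32 more payments.

38 payments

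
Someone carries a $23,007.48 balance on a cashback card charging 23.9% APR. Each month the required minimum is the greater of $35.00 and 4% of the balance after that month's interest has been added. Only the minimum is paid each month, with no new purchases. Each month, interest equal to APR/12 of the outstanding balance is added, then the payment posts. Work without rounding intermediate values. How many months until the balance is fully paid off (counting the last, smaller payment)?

Monthly rate r = 23.9%/12 = 1.99167% = 0.0199167.
While 4% of the post-interest balance exceeds $35.00, each month B ← (B·(1+r))·(1 − 0.04), i.e. B shrinks by the factor (1+r)·0.96 = 0.97912.
This holds for months 1–156. Entering month 157 the balance is $855.60; 4% of the post-interest balance is now below $35.00, so the flat $35.00 minimum applies from here.
From month 157 a fixed $35.00 at rate r clears $855.60 in 34 more payments. Total: 156 + 34 = 190 months.

190 months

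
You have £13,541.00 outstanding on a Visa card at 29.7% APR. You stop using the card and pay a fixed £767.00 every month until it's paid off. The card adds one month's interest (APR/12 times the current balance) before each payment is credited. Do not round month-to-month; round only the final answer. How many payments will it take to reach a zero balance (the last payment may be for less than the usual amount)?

Monthly rate r = 29.7%/12 = 2.475% = 0.02475.
Recurrence: B ← B·(1+r) − £767.00.
Month 1: interest £335.14; balance after payment £13,109.14.
Month 2: interest £324.45; balance after payment £12,666.59.
Closed form: n = −ln(1 − rB₀/P)/ln(1+r) = −ln(0.56305)/ln(1.02475) ≈ 23.493, so the balance reaches zero during payment 24.

24 months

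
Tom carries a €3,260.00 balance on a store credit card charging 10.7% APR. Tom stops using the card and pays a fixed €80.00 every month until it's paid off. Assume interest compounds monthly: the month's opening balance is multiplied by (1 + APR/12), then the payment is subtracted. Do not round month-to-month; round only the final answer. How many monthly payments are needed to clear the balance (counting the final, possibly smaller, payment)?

51 payments

Monthly rate r = 10.7%/12 = 0.891667% = 0.00891667.
Recurrence: B ← B·(1+r) − €80.00.
Month 1: interest €29.07; balance after payment €3,209.07.
Month 2: interest €28.61; balance after payment €3,157.68.
Closed form: n = −ln(1 − rB₀/P)/ln(1+r) = −ln(0.63665)/ln(1.00892) ≈ 50.866, so the balance reaches zero during payment 51.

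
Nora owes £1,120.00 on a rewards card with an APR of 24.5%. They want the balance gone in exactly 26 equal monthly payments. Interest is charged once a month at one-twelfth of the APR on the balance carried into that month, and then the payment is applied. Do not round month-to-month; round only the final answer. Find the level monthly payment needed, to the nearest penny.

£55.95

Monthly rate r = 24.5%/12 = 2.04167% = 0.0204167.
Level-payment amortization: P = B₀·r / (1 − (1+r)^(−n)) = 1120.00·0.0204167 / (1 − 1.02042^(−26)).
Denominator 1 − (1+r)^(−26) = 0.408732686.
P = 22.8667 / 0.408732686 ≈ 55.95.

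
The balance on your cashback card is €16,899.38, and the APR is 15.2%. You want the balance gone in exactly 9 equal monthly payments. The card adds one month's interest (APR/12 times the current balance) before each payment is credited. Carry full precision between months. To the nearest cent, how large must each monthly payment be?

Monthly rate r = 15.2%/12 = 1.26667% = 0.0126667.
Level-payment amortization: P = B₀·r / (1 − (1+r)^(−n)) = 16899.38·0.0126667 / (1 − 1.01267^(−9)).
Denominator 1 − (1+r)^(−9) = 0.107102994.
P = 214.059 / 0.107102994 ≈ 1998.63.

€1,998.63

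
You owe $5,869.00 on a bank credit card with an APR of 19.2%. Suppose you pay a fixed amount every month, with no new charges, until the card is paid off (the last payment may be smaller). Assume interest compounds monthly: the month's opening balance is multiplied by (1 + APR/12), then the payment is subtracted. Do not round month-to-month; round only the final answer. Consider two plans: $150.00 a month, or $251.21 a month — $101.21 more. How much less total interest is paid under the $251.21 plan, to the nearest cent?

Monthly rate r = 19.2%/12 = 1.6% = 0.016.
At $150.00/mo: n = ⌈−ln(1 − rB₀/P)/ln(1+r)⌉ = 62 payments (last $144.59); total interest = total paid − $5,869.00 = $3,425.59.
At $251.21/mo: 30 payments (last $123.45); total interest $1,539.54.
Interest saved = $3,425.59 − $1,539.54 = $1,886.05.

$1,886.05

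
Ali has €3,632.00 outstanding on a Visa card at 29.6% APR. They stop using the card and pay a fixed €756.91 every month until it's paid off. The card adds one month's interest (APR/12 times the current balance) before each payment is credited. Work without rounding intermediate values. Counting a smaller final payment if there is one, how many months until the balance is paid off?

6 months

Monthly rate r = 29.6%/12 = 2.46667% = 0.0246667.
Recurrence: B ← B·(1+r) − €756.91.
Month 1: interest €89.59; balance after payment €2,964.68.
Month 2: interest €73.13; balance after payment €2,280.90.
Month 3: interest €56.26; balance after payment €1,580.25.
Month 4: interest €38.98; balance after payment €862.32.
Month 5: interest €21.27; balance after payment €126.68.
Month 6: interest €3.12; balance after payment €0.00.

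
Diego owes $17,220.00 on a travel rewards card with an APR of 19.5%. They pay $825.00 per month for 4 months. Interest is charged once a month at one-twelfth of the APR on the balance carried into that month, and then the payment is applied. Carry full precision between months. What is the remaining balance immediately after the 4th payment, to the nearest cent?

Monthly rate r = 19.5%/12 = 1.625% = 0.01625.
Each month: B ← B·(1+r) − $825.00.
Month 1: interest $279.82; balance after payment $16,674.83.
Month 2: interest $270.97; balance after payment $16,120.79.
Month 3: interest $261.96; balance after payment $15,557.75.
Month 4: interest $252.81; balance after payment $14,985.57.

$14,985.57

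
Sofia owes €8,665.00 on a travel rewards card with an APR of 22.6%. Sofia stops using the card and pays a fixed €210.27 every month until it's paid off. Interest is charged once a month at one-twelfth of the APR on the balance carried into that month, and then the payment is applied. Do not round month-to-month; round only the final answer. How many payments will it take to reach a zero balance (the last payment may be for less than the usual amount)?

Monthly rate r = 22.6%/12 = 1.88333% = 0.0188333.
Recurrence: B ← B·(1+r) − €210.27.
Month 1: interest €163.19; balance after payment €8,617.92.
Month 2: interest €162.30; balance after payment €8,569.96.
Closed form: n = −ln(1 − rB₀/P)/ln(1+r) = −ln(0.2239)/ln(1.01883) ≈ 80.209, so the balance reaches zero during payment 81.

81 months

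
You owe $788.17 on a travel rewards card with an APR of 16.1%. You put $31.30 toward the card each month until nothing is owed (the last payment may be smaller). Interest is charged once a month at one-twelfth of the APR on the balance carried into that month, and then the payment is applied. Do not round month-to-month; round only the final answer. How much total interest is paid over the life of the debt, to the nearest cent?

$180.05

Monthly rate r = 16.1%/12 = 1.34167% = 0.0134167.
Payoff takes n = ⌈−ln(1 − rB₀/P)/ln(1+r)⌉ = ⌈30.933⌉ = 31 payments; the last is $29.22.
Total paid = 30·$31.30 + $29.22 = $968.22.
Total interest = total paid − principal = $968.22 − $788.17 = $180.05.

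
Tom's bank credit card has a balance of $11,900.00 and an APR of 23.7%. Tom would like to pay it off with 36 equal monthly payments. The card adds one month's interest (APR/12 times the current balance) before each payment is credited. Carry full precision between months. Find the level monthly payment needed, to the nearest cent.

Monthly rate r = 23.7%/12 = 1.975% = 0.01975.
Level-payment amortization: P = B₀·r / (1 − (1+r)^(−n)) = 11900.00·0.01975 / (1 − 1.01975^(−36)).
Denominator 1 − (1+r)^(−36) = 0.505431677.
P = 235.025 / 0.505431677 ≈ 465.00.

$465.00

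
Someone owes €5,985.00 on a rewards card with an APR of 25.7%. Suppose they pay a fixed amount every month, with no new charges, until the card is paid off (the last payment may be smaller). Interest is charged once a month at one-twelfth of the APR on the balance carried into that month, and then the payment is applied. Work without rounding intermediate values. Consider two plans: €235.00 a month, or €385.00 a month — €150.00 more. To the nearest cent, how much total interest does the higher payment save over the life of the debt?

€1,387.83

Monthly rate r = 25.7%/12 = 2.14167% = 0.0214167.
At €235.00/mo: n = ⌈−ln(1 − rB₀/P)/ln(1+r)⌉ = 38 payments (last €48.96); total interest = total paid − €5,985.00 = €2,758.96.
At €385.00/mo: 20 payments (last €41.13); total interest €1,371.13.
Interest saved = €2,758.96 − €1,371.13 = €1,387.83.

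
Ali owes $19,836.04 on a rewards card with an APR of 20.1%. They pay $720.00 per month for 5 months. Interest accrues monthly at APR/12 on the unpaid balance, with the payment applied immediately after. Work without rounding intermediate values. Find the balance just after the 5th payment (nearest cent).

$17,831.26

Monthly rate r = 20.1%/12 = 1.675% = 0.01675.
Each month: B ← B·(1+r) − $720.00.
Month 1: interest $332.25; balance after payment $19,448.29.
Month 2: interest $325.76; balance after payment $19,054.05.
Month 3: interest $319.16; balance after payment $18,653.21.
Month 4: interest $312.44; balance after payment $18,245.65.
Month 5: interest $305.61; balance after payment $17,831.26.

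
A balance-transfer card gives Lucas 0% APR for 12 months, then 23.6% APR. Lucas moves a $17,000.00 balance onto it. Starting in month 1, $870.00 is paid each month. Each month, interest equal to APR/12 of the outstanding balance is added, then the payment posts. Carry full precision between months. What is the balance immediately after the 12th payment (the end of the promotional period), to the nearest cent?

Promo months 1–12 at r₀ = 0%/12 = 0; months 13+ at r₁ = 23.6%/12 = 0.0196667.
After month 12 (no interest yet): B = $17,000.00 − 12·$870.00 = $6,560.00.

$6,560.00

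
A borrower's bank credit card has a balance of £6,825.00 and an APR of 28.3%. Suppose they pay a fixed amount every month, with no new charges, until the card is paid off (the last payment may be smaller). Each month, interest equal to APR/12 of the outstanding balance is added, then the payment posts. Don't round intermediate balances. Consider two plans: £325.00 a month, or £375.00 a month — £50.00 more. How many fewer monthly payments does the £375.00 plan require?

Monthly rate r = 28.3%/12 = 2.35833% = 0.0235833.
At £325.00/mo: n = ⌈−ln(1 − rB₀/P)/ln(1+r)⌉ = 30 payments (last £108.41); total interest = total paid − £6,825.00 = £2,708.41.
At £375.00/mo: 25 payments (last £21.41); total interest £2,196.41.
Payments saved = 30 − 25 = 5.

5 fewer payments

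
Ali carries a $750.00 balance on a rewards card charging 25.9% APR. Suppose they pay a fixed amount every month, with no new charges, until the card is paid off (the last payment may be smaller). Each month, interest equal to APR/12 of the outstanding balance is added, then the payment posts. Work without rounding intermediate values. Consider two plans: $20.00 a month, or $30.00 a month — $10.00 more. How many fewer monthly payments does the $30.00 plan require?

41 fewer payments

Monthly rate r = 25.9%/12 = 2.15833% = 0.0215833.
At $20.00/mo: n = ⌈−ln(1 − rB₀/P)/ln(1+r)⌉ = 78 payments (last $12.42); total interest = total paid − $750.00 = $802.42.
At $30.00/mo: 37 payments (last $9.75); total interest $339.75.
Payments saved = 78 − 37 = 41.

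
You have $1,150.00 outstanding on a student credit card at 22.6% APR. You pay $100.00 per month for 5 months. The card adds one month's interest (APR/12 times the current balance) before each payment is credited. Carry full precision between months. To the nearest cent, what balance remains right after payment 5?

$743.26

Monthly rate r = 22.6%/12 = 1.88333% = 0.0188333.
Each month: B ← B·(1+r) − $100.00.
Month 1: interest $21.66; balance after payment $1,071.66.
Month 2: interest $20.18; balance after payment $991.84.
Month 3: interest $18.68; balance after payment $910.52.
Month 4: interest $17.15; balance after payment $827.67.
Month 5: interest $15.59; balance after payment $743.26.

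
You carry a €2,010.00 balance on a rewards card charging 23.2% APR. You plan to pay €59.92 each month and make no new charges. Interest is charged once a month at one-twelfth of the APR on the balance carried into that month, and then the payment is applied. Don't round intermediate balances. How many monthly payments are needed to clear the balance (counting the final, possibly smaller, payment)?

55 months

Monthly rate r = 23.2%/12 = 1.93333% = 0.0193333.
Recurrence: B ← B·(1+r) − €59.92.
Month 1: interest €38.86; balance after payment €1,988.94.
Month 2: interest €38.45; balance after payment €1,967.47.
Closed form: n = −ln(1 − rB₀/P)/ln(1+r) = −ln(0.35147)/ln(1.01933) ≈ 54.606, so the balance reaches zero during payment 55.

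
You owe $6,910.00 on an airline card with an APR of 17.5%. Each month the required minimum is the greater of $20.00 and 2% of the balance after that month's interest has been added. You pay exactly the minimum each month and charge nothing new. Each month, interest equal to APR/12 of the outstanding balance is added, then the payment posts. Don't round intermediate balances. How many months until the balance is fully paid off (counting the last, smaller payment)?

Monthly rate r = 17.5%/12 = 1.45833% = 0.0145833.
While 2% of the post-interest balance exceeds $20.00, each month B ← (B·(1+r))·(1 − 0.02), i.e. B shrinks by the factor (1+r)·0.98 = 0.99429.
This holds for months 1–341. Entering month 342 the balance is $981.03; 2% of the post-interest balance is now below $20.00, so the flat $20.00 minimum applies from here.
From month 342 a fixed $20.00 at rate r clears $981.03 in 87 more payments. Total: 341 + 87 = 428 months.

428 months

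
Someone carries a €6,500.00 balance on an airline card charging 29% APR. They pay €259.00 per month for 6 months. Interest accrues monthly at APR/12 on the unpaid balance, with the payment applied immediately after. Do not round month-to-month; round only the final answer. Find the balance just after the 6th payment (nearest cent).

Monthly rate r = 29%/12 = 2.41667% = 0.0241667.
Each month: B ← B·(1+r) − €259.00.
Month 1: interest €157.08; balance after payment €6,398.08.
Month 2: interest €154.62; balance after payment €6,293.70.
Month 3: interest €152.10; balance after payment €6,186.80.
Month 4: interest €149.51; balance after payment €6,077.32.
Month 5: interest €146.87; balance after payment €5,965.18.
Month 6: interest €144.16; balance after payment €5,850.34.

€5,850.34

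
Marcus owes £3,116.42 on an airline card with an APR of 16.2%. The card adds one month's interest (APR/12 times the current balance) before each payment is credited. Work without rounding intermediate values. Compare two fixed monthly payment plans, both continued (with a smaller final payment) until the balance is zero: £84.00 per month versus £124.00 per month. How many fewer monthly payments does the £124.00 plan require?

Monthly rate r = 16.2%/12 = 1.35% = 0.0135.
At £84.00/mo: n = ⌈−ln(1 − rB₀/P)/ln(1+r)⌉ = 52 payments (last £68.75); total interest = total paid − £3,116.42 = £1,236.33.
At £124.00/mo: 31 payments (last £112.39); total interest £715.97.
Payments saved = 52 − 31 = 21.

21 fewer payments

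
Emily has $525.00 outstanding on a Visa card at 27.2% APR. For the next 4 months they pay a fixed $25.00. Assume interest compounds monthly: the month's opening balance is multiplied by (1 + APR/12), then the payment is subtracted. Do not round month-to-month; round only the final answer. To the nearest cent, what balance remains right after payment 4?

$470.79

Monthly rate r = 27.2%/12 = 2.26667% = 0.0226667.
Each month: B ← B·(1+r) − $25.00.
Month 1: interest $11.90; balance after payment $511.90.
Month 2: interest $11.60; balance after payment $498.50.
Month 3: interest $11.30; balance after payment $484.80.
Month 4: interest $10.99; balance after payment $470.79.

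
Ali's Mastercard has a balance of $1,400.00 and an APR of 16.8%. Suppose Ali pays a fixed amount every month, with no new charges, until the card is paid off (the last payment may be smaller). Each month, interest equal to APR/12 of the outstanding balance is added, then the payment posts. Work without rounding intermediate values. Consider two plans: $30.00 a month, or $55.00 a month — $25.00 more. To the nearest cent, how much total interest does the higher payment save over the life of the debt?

$542.83

Monthly rate r = 16.8%/12 = 1.4% = 0.014.
At $30.00/mo: n = ⌈−ln(1 − rB₀/P)/ln(1+r)⌉ = 77 payments (last $6.01); total interest = total paid − $1,400.00 = $886.01.
At $55.00/mo: 32 payments (last $38.18); total interest $343.18.
Interest saved = $886.01 − $343.18 = $542.83.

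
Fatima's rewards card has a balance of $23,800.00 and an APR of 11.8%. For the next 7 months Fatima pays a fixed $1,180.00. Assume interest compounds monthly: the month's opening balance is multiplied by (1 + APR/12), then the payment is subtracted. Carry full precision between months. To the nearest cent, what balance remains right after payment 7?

$16,979.66

Monthly rate r = 11.8%/12 = 0.983333% = 0.00983333.
Each month: B ← B·(1+r) − $1,180.00.
Month 1: interest $234.03; balance after payment $22,854.03.
Month 2: interest $224.73; balance after payment $21,898.76.
Month 3: interest $215.34; balance after payment $20,934.10.
Month 4: interest $205.85; balance after payment $19,959.95.
Month 5: interest $196.27; balance after payment $18,976.23.
Month 6: interest $186.60; balance after payment $17,982.83.
Month 7: interest $176.83; balance after payment $16,979.66.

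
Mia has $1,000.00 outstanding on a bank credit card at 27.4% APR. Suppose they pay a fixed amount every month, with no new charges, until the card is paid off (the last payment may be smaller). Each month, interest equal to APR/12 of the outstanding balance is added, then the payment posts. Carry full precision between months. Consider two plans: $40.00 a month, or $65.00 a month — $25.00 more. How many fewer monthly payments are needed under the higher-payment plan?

Monthly rate r = 27.4%/12 = 2.28333% = 0.0228333.
At $40.00/mo: n = ⌈−ln(1 − rB₀/P)/ln(1+r)⌉ = 38 payments (last $18.85); total interest = total paid − $1,000.00 = $498.85.
At $65.00/mo: 20 payments (last $11.05); total interest $246.05.
Payments saved = 38 − 20 = 18.

18 fewer payments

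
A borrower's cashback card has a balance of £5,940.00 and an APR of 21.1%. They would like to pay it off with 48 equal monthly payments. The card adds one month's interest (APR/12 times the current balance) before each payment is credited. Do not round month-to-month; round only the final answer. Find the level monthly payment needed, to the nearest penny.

Monthly rate r = 21.1%/12 = 1.75833% = 0.0175833.
Level-payment amortization: P = B₀·r / (1 − (1+r)^(−n)) = 5940.00·0.0175833 / (1 − 1.01758^(−48)).
Denominator 1 − (1+r)^(−48) = 0.566847614.
P = 104.445 / 0.566847614 ≈ 184.26.

£184.26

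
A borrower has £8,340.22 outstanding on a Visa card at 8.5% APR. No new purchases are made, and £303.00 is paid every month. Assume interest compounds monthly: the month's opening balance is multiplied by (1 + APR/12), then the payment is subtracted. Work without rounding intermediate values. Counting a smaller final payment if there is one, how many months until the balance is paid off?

31 months

Monthly rate r = 8.5%/12 = 0.708333% = 0.00708333.
Recurrence: B ← B·(1+r) − £303.00.
Month 1: interest £59.08; balance after payment £8,096.30.
Month 2: interest £57.35; balance after payment £7,850.65.
Closed form: n = −ln(1 − rB₀/P)/ln(1+r) = −ln(0.80503)/ln(1.00708) ≈ 30.726, so the balance reaches zero during payment 31.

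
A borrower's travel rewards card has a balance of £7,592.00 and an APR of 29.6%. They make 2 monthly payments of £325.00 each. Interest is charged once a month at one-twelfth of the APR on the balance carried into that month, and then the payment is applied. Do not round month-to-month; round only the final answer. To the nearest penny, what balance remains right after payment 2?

Monthly rate r = 29.6%/12 = 2.46667% = 0.0246667.
Each month: B ← B·(1+r) − £325.00.
Month 1: interest £187.27; balance after payment £7,454.27.
Month 2: interest £183.87; balance after payment £7,313.14.

£7,313.14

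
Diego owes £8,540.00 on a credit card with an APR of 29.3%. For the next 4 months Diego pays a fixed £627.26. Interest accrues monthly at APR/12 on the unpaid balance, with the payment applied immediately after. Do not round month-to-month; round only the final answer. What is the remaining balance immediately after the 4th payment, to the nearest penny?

£6,802.68

Monthly rate r = 29.3%/12 = 2.44167% = 0.0244167.
Each month: B ← B·(1+r) − £627.26.
Month 1: interest £208.52; balance after payment £8,121.26.
Month 2: interest £198.29; balance after payment £7,692.29.
Month 3: interest £187.82; balance after payment £7,252.85.
Month 4: interest £177.09; balance after payment £6,802.68.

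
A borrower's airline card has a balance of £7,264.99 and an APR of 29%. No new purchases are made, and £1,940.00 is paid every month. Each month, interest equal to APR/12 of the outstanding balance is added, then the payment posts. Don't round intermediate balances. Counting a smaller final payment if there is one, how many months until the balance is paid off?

Monthly rate r = 29%/12 = 2.41667% = 0.0241667.
Recurrence: B ← B·(1+r) − £1,940.00.
Month 1: interest £175.57; balance after payment £5,500.56.
Month 2: interest £132.93; balance after payment £3,693.49.
Month 3: interest £89.26; balance after payment £1,842.75.
Month 4: interest £44.53; balance after payment £0.00.

4 payments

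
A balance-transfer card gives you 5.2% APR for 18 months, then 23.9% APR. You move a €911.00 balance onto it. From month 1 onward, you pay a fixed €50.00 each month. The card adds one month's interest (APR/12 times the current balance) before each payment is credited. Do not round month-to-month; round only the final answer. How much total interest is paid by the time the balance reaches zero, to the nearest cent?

Promo months 1–18 at r₀ = 5.2%/12 = 0.00433333; months 19+ at r₁ = 23.9%/12 = 0.0199167.
After month 18: iterate B ← B·(1+r₀) − €50.00 for 18 months → €50.81.
Then at r₁ with €50.00/mo: n₂ = −ln(1 − r₁·B/P)/ln(1+r₁) ≈ 1.04 → 2 more payments.
Total paid = 19·€50.00 + €1.86 = €951.86; interest = €951.86 − €911.00 = €40.86.

€40.86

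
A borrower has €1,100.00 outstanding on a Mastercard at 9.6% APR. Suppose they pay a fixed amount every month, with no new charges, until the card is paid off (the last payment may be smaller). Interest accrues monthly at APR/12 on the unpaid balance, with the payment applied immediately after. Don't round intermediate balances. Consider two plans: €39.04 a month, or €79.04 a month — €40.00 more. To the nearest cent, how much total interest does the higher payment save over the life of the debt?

Monthly rate r = 9.6%/12 = 0.8% = 0.008.
At €39.04/mo: n = ⌈−ln(1 − rB₀/P)/ln(1+r)⌉ = 33 payments (last €2.16); total interest = total paid − €1,100.00 = €151.44.
At €79.04/mo: 15 payments (last €64.34); total interest €70.90.
Interest saved = €151.44 − €70.90 = €80.54.

€80.54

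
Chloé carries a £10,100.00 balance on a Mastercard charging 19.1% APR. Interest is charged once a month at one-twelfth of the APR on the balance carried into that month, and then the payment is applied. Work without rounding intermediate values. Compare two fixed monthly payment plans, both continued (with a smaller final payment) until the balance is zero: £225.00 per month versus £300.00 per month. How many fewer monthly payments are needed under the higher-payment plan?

31 fewer payments

Monthly rate r = 19.1%/12 = 1.59167% = 0.0159167.
At £225.00/mo: n = ⌈−ln(1 − rB₀/P)/ln(1+r)⌉ = 80 payments (last £84.96); total interest = total paid − £10,100.00 = £7,759.96.
At £300.00/mo: 49 payments (last £182.71); total interest £4,482.71.
Payments saved = 80 − 49 = 31.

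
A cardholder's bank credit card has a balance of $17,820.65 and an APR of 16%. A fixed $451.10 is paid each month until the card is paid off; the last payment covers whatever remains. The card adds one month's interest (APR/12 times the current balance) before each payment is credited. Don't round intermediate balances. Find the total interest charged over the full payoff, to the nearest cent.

$7,658.31

Monthly rate r = 16%/12 = 1.33333% = 0.0133333.
Payoff takes n = ⌈−ln(1 − rB₀/P)/ln(1+r)⌉ = ⌈56.480⌉ = 57 payments; the last is $217.36.
Total paid = 56·$451.10 + $217.36 = $25,478.96.
Total interest = total paid − principal = $25,478.96 − $17,820.65 = $7,658.31.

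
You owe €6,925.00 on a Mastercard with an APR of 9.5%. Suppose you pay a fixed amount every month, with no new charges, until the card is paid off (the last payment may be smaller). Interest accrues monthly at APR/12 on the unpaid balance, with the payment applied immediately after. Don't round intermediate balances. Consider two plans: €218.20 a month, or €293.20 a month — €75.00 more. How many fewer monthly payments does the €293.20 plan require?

10 fewer payments

Monthly rate r = 9.5%/12 = 0.791667% = 0.00791667.
At €218.20/mo: n = ⌈−ln(1 − rB₀/P)/ln(1+r)⌉ = 37 payments (last €151.64); total interest = total paid − €6,925.00 = €1,081.84.
At €293.20/mo: 27 payments (last €73.78); total interest €771.98.
Payments saved = 37 − 27 = 10.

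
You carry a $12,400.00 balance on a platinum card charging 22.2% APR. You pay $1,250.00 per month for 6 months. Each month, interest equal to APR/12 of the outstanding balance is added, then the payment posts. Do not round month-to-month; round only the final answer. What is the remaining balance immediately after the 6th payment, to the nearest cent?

$5,986.10

Monthly rate r = 22.2%/12 = 1.85% = 0.0185.
Each month: B ← B·(1+r) − $1,250.00.
Month 1: interest $229.40; balance after payment $11,379.40.
Month 2: interest $210.52; balance after payment $10,339.92.
Month 3: interest $191.29; balance after payment $9,281.21.
Month 4: interest $171.70; balance after payment $8,202.91.
Month 5: interest $151.75; balance after payment $7,104.66.
Month 6: interest $131.44; balance after payment $5,986.10.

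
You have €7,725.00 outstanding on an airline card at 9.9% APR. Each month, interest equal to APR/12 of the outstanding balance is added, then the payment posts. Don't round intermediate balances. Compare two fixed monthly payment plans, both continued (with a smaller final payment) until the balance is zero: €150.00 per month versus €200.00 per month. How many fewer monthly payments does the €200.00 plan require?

Monthly rate r = 9.9%/12 = 0.825% = 0.00825.
At €150.00/mo: n = ⌈−ln(1 − rB₀/P)/ln(1+r)⌉ = 68 payments (last €49.16); total interest = total paid − €7,725.00 = €2,374.16.
At €200.00/mo: 47 payments (last €140.02); total interest €1,615.02.
Payments saved = 68 − 47 = 21.

21 fewer payments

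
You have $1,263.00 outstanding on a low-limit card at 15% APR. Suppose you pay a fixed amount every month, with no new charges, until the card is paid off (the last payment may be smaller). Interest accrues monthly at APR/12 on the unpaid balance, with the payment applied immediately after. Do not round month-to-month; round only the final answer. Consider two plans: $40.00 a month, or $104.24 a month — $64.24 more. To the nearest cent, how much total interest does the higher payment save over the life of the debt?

$238.31

Monthly rate r = 15%/12 = 1.25% = 0.0125.
At $40.00/mo: n = ⌈−ln(1 − rB₀/P)/ln(1+r)⌉ = 41 payments (last $16.51); total interest = total paid − $1,263.00 = $353.51.
At $104.24/mo: 14 payments (last $23.08); total interest $115.20.
Interest saved = $353.51 − $115.20 = $238.31.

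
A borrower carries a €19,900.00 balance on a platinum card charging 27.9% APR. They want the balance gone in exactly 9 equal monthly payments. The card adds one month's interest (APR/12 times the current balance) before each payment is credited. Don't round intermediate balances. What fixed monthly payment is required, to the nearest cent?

Monthly rate r = 27.9%/12 = 2.325% = 0.02325.
Level-payment amortization: P = B₀·r / (1 − (1+r)^(−n)) = 19900.00·0.02325 / (1 − 1.02325^(−9)).
Denominator 1 − (1+r)^(−9) = 0.186862069.
P = 462.675 / 0.186862069 ≈ 2476.02.

€2,476.02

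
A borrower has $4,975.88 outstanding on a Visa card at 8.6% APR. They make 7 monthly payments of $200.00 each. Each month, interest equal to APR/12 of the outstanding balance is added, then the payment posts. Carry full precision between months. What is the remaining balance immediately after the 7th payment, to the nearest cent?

$3,800.47

Monthly rate r = 8.6%/12 = 0.716667% = 0.00716667.
Each month: B ← B·(1+r) − $200.00.
Month 1: interest $35.66; balance after payment $4,811.54.
Month 2: interest $34.48; balance after payment $4,646.02.
Month 3: interest $33.30; balance after payment $4,479.32.
Month 4: interest $32.10; balance after payment $4,311.42.
Month 5: interest $30.90; balance after payment $4,142.32.
Month 6: interest $29.69; balance after payment $3,972.01.
Month 7: interest $28.47; balance after payment $3,800.47.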